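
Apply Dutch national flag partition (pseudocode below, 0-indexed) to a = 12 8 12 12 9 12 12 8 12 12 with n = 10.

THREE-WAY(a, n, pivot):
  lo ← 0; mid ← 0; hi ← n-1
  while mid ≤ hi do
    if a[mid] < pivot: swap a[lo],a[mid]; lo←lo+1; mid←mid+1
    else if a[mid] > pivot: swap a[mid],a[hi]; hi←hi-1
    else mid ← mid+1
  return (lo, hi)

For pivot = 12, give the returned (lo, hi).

(3, 9)

pivot = 12; lo=0, mid=0, hi=9
a[mid]=12=12: mid=1
a[mid]=8<12: swap a[0],a[1]; lo=1,mid=2 → 8 12 12 12 9 12 12 8 12 12
a[mid]=12=12: mid=3
a[mid]=12=12: mid=4
a[mid]=9<12: swap a[1],a[4]; lo=2,mid=5 → 8 9 12 12 12 12 12 8 12 12
a[mid]=12=12: mid=6
a[mid]=12=12: mid=7
a[mid]=8<12: swap a[2],a[7]; lo=3,mid=8 → 8 9 8 12 12 12 12 12 12 12
a[mid]=12=12: mid=9
a[mid]=12=12: mid=10
end: lo=3, hi=9; a = 8 9 8 12 12 12 12 12 12 12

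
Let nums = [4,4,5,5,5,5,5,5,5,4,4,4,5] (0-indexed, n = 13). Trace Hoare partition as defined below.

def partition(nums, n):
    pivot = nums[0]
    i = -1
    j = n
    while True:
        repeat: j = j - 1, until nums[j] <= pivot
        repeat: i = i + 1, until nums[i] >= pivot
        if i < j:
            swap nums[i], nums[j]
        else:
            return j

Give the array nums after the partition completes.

pivot=4
j stops at 11 (4), i stops at 0 (4); swap ⇒ [4,4,5,5,5,5,5,5,5,4,4,4,5]
j stops at 10 (4), i stops at 1 (4); swap ⇒ [4,4,5,5,5,5,5,5,5,4,4,4,5]
j stops at 9 (4), i stops at 2 (5); swap ⇒ [4,4,4,5,5,5,5,5,5,5,4,4,5]
j stops at 2, i stops at 3; i≥j ⇒ return 2. nums=[4,4,4,5,5,5,5,5,5,5,4,4,5]

[4,4,4,5,5,5,5,5,5,5,4,4,5]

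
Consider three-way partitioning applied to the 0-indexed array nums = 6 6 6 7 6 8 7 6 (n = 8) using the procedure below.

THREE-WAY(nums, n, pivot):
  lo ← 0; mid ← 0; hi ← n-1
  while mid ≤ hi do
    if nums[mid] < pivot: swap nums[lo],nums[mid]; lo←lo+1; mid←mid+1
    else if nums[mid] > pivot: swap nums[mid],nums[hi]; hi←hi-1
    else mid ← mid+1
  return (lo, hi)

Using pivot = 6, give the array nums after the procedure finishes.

6 6 6 6 6 7 8 7

pivot = 6; lo=0, mid=0, hi=7
nums[mid]=6=6: mid=1
nums[mid]=6=6: mid=2
nums[mid]=6=6: mid=3
nums[mid]=7>6: swap nums[3],nums[7]; hi=6 → 6 6 6 6 6 8 7 7
nums[mid]=6=6: mid=4
nums[mid]=6=6: mid=5
nums[mid]=8>6: swap nums[5],nums[6]; hi=5 → 6 6 6 6 6 7 8 7
nums[mid]=7>6: swap nums[5],nums[5]; hi=4 → 6 6 6 6 6 7 8 7
end: lo=0, hi=4; nums = 6 6 6 6 6 7 8 7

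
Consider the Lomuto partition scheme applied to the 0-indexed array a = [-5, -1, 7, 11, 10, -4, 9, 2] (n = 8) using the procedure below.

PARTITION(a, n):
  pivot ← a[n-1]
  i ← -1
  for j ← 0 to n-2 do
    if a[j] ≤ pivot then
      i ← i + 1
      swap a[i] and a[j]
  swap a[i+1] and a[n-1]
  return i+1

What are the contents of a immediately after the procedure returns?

pivot=2, i=-1
j=0: -5≤2, i=0, swap(0,0) ⇒ [-5, -1, 7, 11, 10, -4, 9, 2]
j=1: -1≤2, i=1, swap(1,1) ⇒ [-5, -1, 7, 11, 10, -4, 9, 2]
j=2: 7>2, skip
j=3: 11>2, skip
j=4: 10>2, skip
j=5: -4≤2, i=2, swap(2,5) ⇒ [-5, -1, -4, 11, 10, 7, 9, 2]
j=6: 9>2, skip
swap(3,7) ⇒ [-5, -1, -4, 2, 10, 7, 9, 11]; return 3

[-5, -1, -4, 2, 10, 7, 9, 11]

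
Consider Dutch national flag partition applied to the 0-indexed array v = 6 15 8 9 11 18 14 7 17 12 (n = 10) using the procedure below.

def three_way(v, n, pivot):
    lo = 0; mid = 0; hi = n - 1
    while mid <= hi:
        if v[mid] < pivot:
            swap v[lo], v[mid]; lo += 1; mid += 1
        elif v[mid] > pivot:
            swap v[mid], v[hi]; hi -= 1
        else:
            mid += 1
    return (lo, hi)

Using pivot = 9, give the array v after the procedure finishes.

pivot = 9; lo=0, mid=0, hi=9
v[mid]=6<9: swap v[0],v[0]; lo=1,mid=1 → 6 15 8 9 11 18 14 7 17 12
v[mid]=15>9: swap v[1],v[9]; hi=8 → 6 12 8 9 11 18 14 7 17 15
v[mid]=12>9: swap v[1],v[8]; hi=7 → 6 17 8 9 11 18 14 7 12 15
v[mid]=17>9: swap v[1],v[7]; hi=6 → 6 7 8 9 11 18 14 17 12 15
v[mid]=7<9: swap v[1],v[1]; lo=2,mid=2 → 6 7 8 9 11 18 14 17 12 15
v[mid]=8<9: swap v[2],v[2]; lo=3,mid=3 → 6 7 8 9 11 18 14 17 12 15
v[mid]=9=9: mid=4
v[mid]=11>9: swap v[4],v[6]; hi=5 → 6 7 8 9 14 18 11 17 12 15
v[mid]=14>9: swap v[4],v[5]; hi=4 → 6 7 8 9 18 14 11 17 12 15
v[mid]=18>9: swap v[4],v[4]; hi=3 → 6 7 8 9 18 14 11 17 12 15
end: lo=3, hi=3; v = 6 7 8 9 18 14 11 17 12 15

6 7 8 9 18 14 11 17 12 15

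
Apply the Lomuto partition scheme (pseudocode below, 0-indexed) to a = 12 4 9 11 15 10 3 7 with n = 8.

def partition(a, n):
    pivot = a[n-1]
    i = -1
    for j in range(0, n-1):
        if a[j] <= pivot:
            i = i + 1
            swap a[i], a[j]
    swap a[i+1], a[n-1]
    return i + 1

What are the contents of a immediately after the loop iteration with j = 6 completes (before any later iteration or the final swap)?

4 3 9 11 15 10 12 7

pivot = a[7] = 7; i = -1
j=0: a[0]=12 > 7 → no swap
j=1: a[1]=4 ≤ 7 → i=0, swap a[0],a[1] → 4 12 9 11 15 10 3 7
j=2: a[2]=9 > 7 → no swap
j=3: a[3]=11 > 7 → no swap
j=4: a[4]=15 > 7 → no swap
j=5: a[5]=10 > 7 → no swap
j=6: a[6]=3 ≤ 7 → i=1, swap a[1],a[6] → 4 3 9 11 15 10 12 7
(after j=6) a = 4 3 9 11 15 10 12 7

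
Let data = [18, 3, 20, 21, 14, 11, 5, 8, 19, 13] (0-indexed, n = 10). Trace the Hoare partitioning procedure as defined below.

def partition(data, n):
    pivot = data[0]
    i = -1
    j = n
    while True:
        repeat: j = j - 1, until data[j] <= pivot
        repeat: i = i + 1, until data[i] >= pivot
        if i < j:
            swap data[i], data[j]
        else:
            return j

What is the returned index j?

pivot = data[0] = 18; i = -1, j = 10
j→9 (data[9]=13≤18), i→0 (data[0]=18≥18); i<j, swap → [13, 3, 20, 21, 14, 11, 5, 8, 19, 18]
j→7 (data[7]=8≤18), i→2 (data[2]=20≥18); i<j, swap → [13, 3, 8, 21, 14, 11, 5, 20, 19, 18]
j→6 (data[6]=5≤18), i→3 (data[3]=21≥18); i<j, swap → [13, 3, 8, 5, 14, 11, 21, 20, 19, 18]
j→5, i→6; i≥j, return j=5. data = [13, 3, 8, 5, 14, 11, 21, 20, 19, 18]

5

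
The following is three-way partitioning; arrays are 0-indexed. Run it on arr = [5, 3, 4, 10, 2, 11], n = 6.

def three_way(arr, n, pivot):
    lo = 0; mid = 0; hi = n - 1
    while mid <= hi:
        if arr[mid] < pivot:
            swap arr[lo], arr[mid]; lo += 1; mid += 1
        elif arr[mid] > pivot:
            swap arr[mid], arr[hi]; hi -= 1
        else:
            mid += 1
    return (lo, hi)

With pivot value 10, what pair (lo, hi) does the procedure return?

pivot = 10; lo=0, mid=0, hi=5
arr[mid]=5<10: swap arr[0],arr[0]; lo=1,mid=1 → [5, 3, 4, 10, 2, 11]
arr[mid]=3<10: swap arr[1],arr[1]; lo=2,mid=2 → [5, 3, 4, 10, 2, 11]
arr[mid]=4<10: swap arr[2],arr[2]; lo=3,mid=3 → [5, 3, 4, 10, 2, 11]
arr[mid]=10=10: mid=4
arr[mid]=2<10: swap arr[3],arr[4]; lo=4,mid=5 → [5, 3, 4, 2, 10, 11]
arr[mid]=11>10: swap arr[5],arr[5]; hi=4 → [5, 3, 4, 2, 10, 11]
end: lo=4, hi=4; arr = [5, 3, 4, 2, 10, 11]

(4, 4)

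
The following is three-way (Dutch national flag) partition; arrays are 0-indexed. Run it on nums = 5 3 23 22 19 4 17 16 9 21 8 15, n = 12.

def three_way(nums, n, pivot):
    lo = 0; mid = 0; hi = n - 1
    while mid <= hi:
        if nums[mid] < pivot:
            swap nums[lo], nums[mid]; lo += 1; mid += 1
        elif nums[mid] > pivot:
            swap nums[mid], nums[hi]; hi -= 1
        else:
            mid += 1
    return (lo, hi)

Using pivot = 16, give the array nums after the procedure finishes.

pivot = 16; lo=0, mid=0, hi=11
nums[mid]=5<16: swap nums[0],nums[0]; lo=1,mid=1 → 5 3 23 22 19 4 17 16 9 21 8 15
nums[mid]=3<16: swap nums[1],nums[1]; lo=2,mid=2 → 5 3 23 22 19 4 17 16 9 21 8 15
nums[mid]=23>16: swap nums[2],nums[11]; hi=10 → 5 3 15 22 19 4 17 16 9 21 8 23
nums[mid]=15<16: swap nums[2],nums[2]; lo=3,mid=3 → 5 3 15 22 19 4 17 16 9 21 8 23
nums[mid]=22>16: swap nums[3],nums[10]; hi=9 → 5 3 15 8 19 4 17 16 9 21 22 23
nums[mid]=8<16: swap nums[3],nums[3]; lo=4,mid=4 → 5 3 15 8 19 4 17 16 9 21 22 23
nums[mid]=19>16: swap nums[4],nums[9]; hi=8 → 5 3 15 8 21 4 17 16 9 19 22 23
nums[mid]=21>16: swap nums[4],nums[8]; hi=7 → 5 3 15 8 9 4 17 16 21 19 22 23
nums[mid]=9<16: swap nums[4],nums[4]; lo=5,mid=5 → 5 3 15 8 9 4 17 16 21 19 22 23
nums[mid]=4<16: swap nums[5],nums[5]; lo=6,mid=6 → 5 3 15 8 9 4 17 16 21 19 22 23
nums[mid]=17>16: swap nums[6],nums[7]; hi=6 → 5 3 15 8 9 4 16 17 21 19 22 23
nums[mid]=16=16: mid=7
end: lo=6, hi=6; nums = 5 3 15 8 9 4 16 17 21 19 22 23

5 3 15 8 9 4 16 17 21 19 22 23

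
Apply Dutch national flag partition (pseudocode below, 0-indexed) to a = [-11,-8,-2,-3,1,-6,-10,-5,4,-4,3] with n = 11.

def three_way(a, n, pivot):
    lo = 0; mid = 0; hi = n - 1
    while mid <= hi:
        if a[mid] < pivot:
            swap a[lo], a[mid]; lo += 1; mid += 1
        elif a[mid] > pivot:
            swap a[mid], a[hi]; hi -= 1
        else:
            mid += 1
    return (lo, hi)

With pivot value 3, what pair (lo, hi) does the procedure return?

(9, 9)

pivot = 3; lo=0, mid=0, hi=10
a[mid]=-11<3: swap a[0],a[0]; lo=1,mid=1 → [-11,-8,-2,-3,1,-6,-10,-5,4,-4,3]
a[mid]=-8<3: swap a[1],a[1]; lo=2,mid=2 → [-11,-8,-2,-3,1,-6,-10,-5,4,-4,3]
a[mid]=-2<3: swap a[2],a[2]; lo=3,mid=3 → [-11,-8,-2,-3,1,-6,-10,-5,4,-4,3]
a[mid]=-3<3: swap a[3],a[3]; lo=4,mid=4 → [-11,-8,-2,-3,1,-6,-10,-5,4,-4,3]
a[mid]=1<3: swap a[4],a[4]; lo=5,mid=5 → [-11,-8,-2,-3,1,-6,-10,-5,4,-4,3]
a[mid]=-6<3: swap a[5],a[5]; lo=6,mid=6 → [-11,-8,-2,-3,1,-6,-10,-5,4,-4,3]
a[mid]=-10<3: swap a[6],a[6]; lo=7,mid=7 → [-11,-8,-2,-3,1,-6,-10,-5,4,-4,3]
a[mid]=-5<3: swap a[7],a[7]; lo=8,mid=8 → [-11,-8,-2,-3,1,-6,-10,-5,4,-4,3]
a[mid]=4>3: swap a[8],a[10]; hi=9 → [-11,-8,-2,-3,1,-6,-10,-5,3,-4,4]
a[mid]=3=3: mid=9
a[mid]=-4<3: swap a[8],a[9]; lo=9,mid=10 → [-11,-8,-2,-3,1,-6,-10,-5,-4,3,4]
end: lo=9, hi=9; a = [-11,-8,-2,-3,1,-6,-10,-5,-4,3,4]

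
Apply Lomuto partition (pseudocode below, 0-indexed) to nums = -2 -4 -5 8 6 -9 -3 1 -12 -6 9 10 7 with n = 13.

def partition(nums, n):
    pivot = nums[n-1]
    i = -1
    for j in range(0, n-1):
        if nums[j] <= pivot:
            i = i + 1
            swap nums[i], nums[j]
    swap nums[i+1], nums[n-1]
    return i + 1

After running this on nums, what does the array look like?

-2 -4 -5 6 -9 -3 1 -12 -6 7 9 10 8

pivot = nums[12] = 7; i = -1
j=0: nums[0]=-2 ≤ 7 → i=0, swap nums[0],nums[0] (no change) → -2 -4 -5 8 6 -9 -3 1 -12 -6 9 10 7
j=1: nums[1]=-4 ≤ 7 → i=1, swap nums[1],nums[1] (no change) → -2 -4 -5 8 6 -9 -3 1 -12 -6 9 10 7
j=2: nums[2]=-5 ≤ 7 → i=2, swap nums[2],nums[2] (no change) → -2 -4 -5 8 6 -9 -3 1 -12 -6 9 10 7
j=3: nums[3]=8 > 7 → no swap
j=4: nums[4]=6 ≤ 7 → i=3, swap nums[3],nums[4] → -2 -4 -5 6 8 -9 -3 1 -12 -6 9 10 7
j=5: nums[5]=-9 ≤ 7 → i=4, swap nums[4],nums[5] → -2 -4 -5 6 -9 8 -3 1 -12 -6 9 10 7
j=6: nums[6]=-3 ≤ 7 → i=5, swap nums[5],nums[6] → -2 -4 -5 6 -9 -3 8 1 -12 -6 9 10 7
j=7: nums[7]=1 ≤ 7 → i=6, swap nums[6],nums[7] → -2 -4 -5 6 -9 -3 1 8 -12 -6 9 10 7
j=8: nums[8]=-12 ≤ 7 → i=7, swap nums[7],nums[8] → -2 -4 -5 6 -9 -3 1 -12 8 -6 9 10 7
j=9: nums[9]=-6 ≤ 7 → i=8, swap nums[8],nums[9] → -2 -4 -5 6 -9 -3 1 -12 -6 8 9 10 7
j=10: nums[10]=9 > 7 → no swap
j=11: nums[11]=10 > 7 → no swap
final swap nums[9],nums[12] → -2 -4 -5 6 -9 -3 1 -12 -6 7 9 10 8; return 9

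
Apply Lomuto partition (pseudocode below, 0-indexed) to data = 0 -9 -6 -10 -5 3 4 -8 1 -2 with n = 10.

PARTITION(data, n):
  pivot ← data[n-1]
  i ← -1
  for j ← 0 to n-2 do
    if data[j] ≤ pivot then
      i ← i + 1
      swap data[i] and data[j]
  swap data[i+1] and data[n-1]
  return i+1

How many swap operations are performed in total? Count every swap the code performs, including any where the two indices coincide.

pivot = data[9] = -2; i = -1
j=0: data[0]=0 > -2 → no swap
j=1: data[1]=-9 ≤ -2 → i=0, swap data[0],data[1] → -9 0 -6 -10 -5 3 4 -8 1 -2
j=2: data[2]=-6 ≤ -2 → i=1, swap data[1],data[2] → -9 -6 0 -10 -5 3 4 -8 1 -2
j=3: data[3]=-10 ≤ -2 → i=2, swap data[2],data[3] → -9 -6 -10 0 -5 3 4 -8 1 -2
j=4: data[4]=-5 ≤ -2 → i=3, swap data[3],data[4] → -9 -6 -10 -5 0 3 4 -8 1 -2
j=5: data[5]=3 > -2 → no swap
j=6: data[6]=4 > -2 → no swap
j=7: data[7]=-8 ≤ -2 → i=4, swap data[4],data[7] → -9 -6 -10 -5 -8 3 4 0 1 -2
j=8: data[8]=1 > -2 → no swap
final swap data[5],data[9] → -9 -6 -10 -5 -8 -2 4 0 1 3; return 5

6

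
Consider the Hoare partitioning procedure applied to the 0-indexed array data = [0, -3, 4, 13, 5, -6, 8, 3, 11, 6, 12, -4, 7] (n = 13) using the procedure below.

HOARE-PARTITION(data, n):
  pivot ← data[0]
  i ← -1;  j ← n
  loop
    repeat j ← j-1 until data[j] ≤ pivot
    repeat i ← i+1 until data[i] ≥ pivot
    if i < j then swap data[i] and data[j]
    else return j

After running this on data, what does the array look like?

pivot = data[0] = 0; i = -1, j = 13
j→11 (data[11]=-4≤0), i→0 (data[0]=0≥0); i<j, swap → [-4, -3, 4, 13, 5, -6, 8, 3, 11, 6, 12, 0, 7]
j→5 (data[5]=-6≤0), i→2 (data[2]=4≥0); i<j, swap → [-4, -3, -6, 13, 5, 4, 8, 3, 11, 6, 12, 0, 7]
j→2, i→3; i≥j, return j=2. data = [-4, -3, -6, 13, 5, 4, 8, 3, 11, 6, 12, 0, 7]

[-4, -3, -6, 13, 5, 4, 8, 3, 11, 6, 12, 0, 7]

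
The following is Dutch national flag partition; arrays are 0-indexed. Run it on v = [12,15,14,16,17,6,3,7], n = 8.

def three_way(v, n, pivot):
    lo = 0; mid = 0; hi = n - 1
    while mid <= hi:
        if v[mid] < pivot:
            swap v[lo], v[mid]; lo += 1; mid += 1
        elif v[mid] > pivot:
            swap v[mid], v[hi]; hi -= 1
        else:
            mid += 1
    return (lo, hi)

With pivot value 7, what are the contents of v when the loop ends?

pivot = 7; lo=0, mid=0, hi=7
v[mid]=12>7: swap v[0],v[7]; hi=6 → [7,15,14,16,17,6,3,12]
v[mid]=7=7: mid=1
v[mid]=15>7: swap v[1],v[6]; hi=5 → [7,3,14,16,17,6,15,12]
v[mid]=3<7: swap v[0],v[1]; lo=1,mid=2 → [3,7,14,16,17,6,15,12]
v[mid]=14>7: swap v[2],v[5]; hi=4 → [3,7,6,16,17,14,15,12]
v[mid]=6<7: swap v[1],v[2]; lo=2,mid=3 → [3,6,7,16,17,14,15,12]
v[mid]=16>7: swap v[3],v[4]; hi=3 → [3,6,7,17,16,14,15,12]
v[mid]=17>7: swap v[3],v[3]; hi=2 → [3,6,7,17,16,14,15,12]
end: lo=2, hi=2; v = [3,6,7,17,16,14,15,12]

[3,6,7,17,16,14,15,12]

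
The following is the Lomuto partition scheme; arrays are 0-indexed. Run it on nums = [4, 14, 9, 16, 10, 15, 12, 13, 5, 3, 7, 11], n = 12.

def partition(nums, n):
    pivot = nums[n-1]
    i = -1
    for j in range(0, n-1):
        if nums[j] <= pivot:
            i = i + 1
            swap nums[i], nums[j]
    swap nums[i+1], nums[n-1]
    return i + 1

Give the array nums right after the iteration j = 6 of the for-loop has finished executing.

[4, 9, 10, 16, 14, 15, 12, 13, 5, 3, 7, 11]

pivot = nums[11] = 11; i = -1
j=0: nums[0]=4 ≤ 11 → i=0, swap nums[0],nums[0] (no change) → [4, 14, 9, 16, 10, 15, 12, 13, 5, 3, 7, 11]
j=1: nums[1]=14 > 11 → no swap
j=2: nums[2]=9 ≤ 11 → i=1, swap nums[1],nums[2] → [4, 9, 14, 16, 10, 15, 12, 13, 5, 3, 7, 11]
j=3: nums[3]=16 > 11 → no swap
j=4: nums[4]=10 ≤ 11 → i=2, swap nums[2],nums[4] → [4, 9, 10, 16, 14, 15, 12, 13, 5, 3, 7, 11]
j=5: nums[5]=15 > 11 → no swap
j=6: nums[6]=12 > 11 → no swap
(after j=6) nums = [4, 9, 10, 16, 14, 15, 12, 13, 5, 3, 7, 11]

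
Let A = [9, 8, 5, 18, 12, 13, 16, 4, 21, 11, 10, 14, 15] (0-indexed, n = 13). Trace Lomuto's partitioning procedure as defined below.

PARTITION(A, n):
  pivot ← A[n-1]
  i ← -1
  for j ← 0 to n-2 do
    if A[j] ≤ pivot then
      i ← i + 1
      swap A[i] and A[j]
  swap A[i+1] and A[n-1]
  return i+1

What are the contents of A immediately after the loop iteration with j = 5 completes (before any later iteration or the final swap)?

[9, 8, 5, 12, 13, 18, 16, 4, 21, 11, 10, 14, 15]

pivot=15, i=-1
j=0: 9≤15, i=0, swap(0,0) ⇒ [9, 8, 5, 18, 12, 13, 16, 4, 21, 11, 10, 14, 15]
j=1: 8≤15, i=1, swap(1,1) ⇒ [9, 8, 5, 18, 12, 13, 16, 4, 21, 11, 10, 14, 15]
j=2: 5≤15, i=2, swap(2,2) ⇒ [9, 8, 5, 18, 12, 13, 16, 4, 21, 11, 10, 14, 15]
j=3: 18>15, skip
j=4: 12≤15, i=3, swap(3,4) ⇒ [9, 8, 5, 12, 18, 13, 16, 4, 21, 11, 10, 14, 15]
j=5: 13≤15, i=4, swap(4,5) ⇒ [9, 8, 5, 12, 13, 18, 16, 4, 21, 11, 10, 14, 15]
(after j=5) A = [9, 8, 5, 12, 13, 18, 16, 4, 21, 11, 10, 14, 15]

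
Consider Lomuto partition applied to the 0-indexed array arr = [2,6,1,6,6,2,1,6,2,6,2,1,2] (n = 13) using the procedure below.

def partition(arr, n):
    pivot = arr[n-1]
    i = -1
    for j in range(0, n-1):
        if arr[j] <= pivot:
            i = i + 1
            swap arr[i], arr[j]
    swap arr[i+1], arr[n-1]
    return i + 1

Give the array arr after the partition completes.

pivot=2, i=-1
j=0: 2≤2, i=0, swap(0,0) ⇒ [2,6,1,6,6,2,1,6,2,6,2,1,2]
j=1: 6>2, skip
j=2: 1≤2, i=1, swap(1,2) ⇒ [2,1,6,6,6,2,1,6,2,6,2,1,2]
j=3: 6>2, skip
j=4: 6>2, skip
j=5: 2≤2, i=2, swap(2,5) ⇒ [2,1,2,6,6,6,1,6,2,6,2,1,2]
j=6: 1≤2, i=3, swap(3,6) ⇒ [2,1,2,1,6,6,6,6,2,6,2,1,2]
j=7: 6>2, skip
j=8: 2≤2, i=4, swap(4,8) ⇒ [2,1,2,1,2,6,6,6,6,6,2,1,2]
j=9: 6>2, skip
j=10: 2≤2, i=5, swap(5,10) ⇒ [2,1,2,1,2,2,6,6,6,6,6,1,2]
j=11: 1≤2, i=6, swap(6,11) ⇒ [2,1,2,1,2,2,1,6,6,6,6,6,2]
swap(7,12) ⇒ [2,1,2,1,2,2,1,2,6,6,6,6,6]; return 7

[2,1,2,1,2,2,1,2,6,6,6,6,6]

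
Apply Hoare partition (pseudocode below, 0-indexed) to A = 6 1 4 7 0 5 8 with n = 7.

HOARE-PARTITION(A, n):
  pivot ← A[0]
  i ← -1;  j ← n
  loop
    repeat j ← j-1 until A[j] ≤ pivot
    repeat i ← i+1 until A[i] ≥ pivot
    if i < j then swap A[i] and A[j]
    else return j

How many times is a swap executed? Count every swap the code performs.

pivot = A[0] = 6; i = -1, j = 7
j→5 (A[5]=5≤6), i→0 (A[0]=6≥6); i<j, swap → 5 1 4 7 0 6 8
j→4 (A[4]=0≤6), i→3 (A[3]=7≥6); i<j, swap → 5 1 4 0 7 6 8
j→3, i→4; i≥j, return j=3. A = 5 1 4 0 7 6 8

2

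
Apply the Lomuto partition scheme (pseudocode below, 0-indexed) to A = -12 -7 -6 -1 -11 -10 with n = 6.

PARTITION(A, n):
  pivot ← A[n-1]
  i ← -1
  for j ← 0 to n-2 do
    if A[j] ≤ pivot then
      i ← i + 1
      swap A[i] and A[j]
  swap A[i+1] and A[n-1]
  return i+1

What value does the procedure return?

pivot = A[5] = -10; i = -1
j=0: A[0]=-12 ≤ -10 → i=0, swap A[0],A[0] (no change) → -12 -7 -6 -1 -11 -10
j=1: A[1]=-7 > -10 → no swap
j=2: A[2]=-6 > -10 → no swap
j=3: A[3]=-1 > -10 → no swap
j=4: A[4]=-11 ≤ -10 → i=1, swap A[1],A[4] → -12 -11 -6 -1 -7 -10
final swap A[2],A[5] → -12 -11 -10 -1 -7 -6; return 2

2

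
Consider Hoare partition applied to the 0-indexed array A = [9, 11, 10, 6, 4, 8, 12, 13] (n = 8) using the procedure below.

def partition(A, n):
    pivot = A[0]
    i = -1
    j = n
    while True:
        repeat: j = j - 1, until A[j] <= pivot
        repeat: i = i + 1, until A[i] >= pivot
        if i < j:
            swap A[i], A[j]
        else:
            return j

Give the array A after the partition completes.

pivot=9
j stops at 5 (8), i stops at 0 (9); swap ⇒ [8, 11, 10, 6, 4, 9, 12, 13]
j stops at 4 (4), i stops at 1 (11); swap ⇒ [8, 4, 10, 6, 11, 9, 12, 13]
j stops at 3 (6), i stops at 2 (10); swap ⇒ [8, 4, 6, 10, 11, 9, 12, 13]
j stops at 2, i stops at 3; i≥j ⇒ return 2. A=[8, 4, 6, 10, 11, 9, 12, 13]

[8, 4, 6, 10, 11, 9, 12, 13]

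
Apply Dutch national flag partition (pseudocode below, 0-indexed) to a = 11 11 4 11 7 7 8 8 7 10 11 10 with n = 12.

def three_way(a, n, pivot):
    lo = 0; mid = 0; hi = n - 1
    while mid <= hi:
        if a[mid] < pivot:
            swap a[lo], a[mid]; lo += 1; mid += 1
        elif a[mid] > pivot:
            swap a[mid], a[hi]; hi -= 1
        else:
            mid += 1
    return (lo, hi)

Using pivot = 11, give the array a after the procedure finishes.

4 7 7 8 8 7 10 10 11 11 11 11

pivot = 11; lo=0, mid=0, hi=11
a[mid]=11=11: mid=1
a[mid]=11=11: mid=2
a[mid]=4<11: swap a[0],a[2]; lo=1,mid=3 → 4 11 11 11 7 7 8 8 7 10 11 10
a[mid]=11=11: mid=4
a[mid]=7<11: swap a[1],a[4]; lo=2,mid=5 → 4 7 11 11 11 7 8 8 7 10 11 10
a[mid]=7<11: swap a[2],a[5]; lo=3,mid=6 → 4 7 7 11 11 11 8 8 7 10 11 10
a[mid]=8<11: swap a[3],a[6]; lo=4,mid=7 → 4 7 7 8 11 11 11 8 7 10 11 10
a[mid]=8<11: swap a[4],a[7]; lo=5,mid=8 → 4 7 7 8 8 11 11 11 7 10 11 10
a[mid]=7<11: swap a[5],a[8]; lo=6,mid=9 → 4 7 7 8 8 7 11 11 11 10 11 10
a[mid]=10<11: swap a[6],a[9]; lo=7,mid=10 → 4 7 7 8 8 7 10 11 11 11 11 10
a[mid]=11=11: mid=11
a[mid]=10<11: swap a[7],a[11]; lo=8,mid=12 → 4 7 7 8 8 7 10 10 11 11 11 11
end: lo=8, hi=11; a = 4 7 7 8 8 7 10 10 11 11 11 11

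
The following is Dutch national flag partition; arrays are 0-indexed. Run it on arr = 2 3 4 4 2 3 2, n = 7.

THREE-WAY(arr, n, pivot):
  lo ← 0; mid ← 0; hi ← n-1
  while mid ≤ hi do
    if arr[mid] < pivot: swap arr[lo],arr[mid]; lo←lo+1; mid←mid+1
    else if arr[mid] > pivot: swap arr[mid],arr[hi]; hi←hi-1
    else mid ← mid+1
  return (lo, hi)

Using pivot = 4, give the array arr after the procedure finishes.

2 3 2 3 2 4 4

lo=0 mid=0 hi=6
2<4: swap(0,0), lo=1 mid=1 ⇒ 2 3 4 4 2 3 2
3<4: swap(1,1), lo=2 mid=2 ⇒ 2 3 4 4 2 3 2
4=4: mid=3
4=4: mid=4
2<4: swap(2,4), lo=3 mid=5 ⇒ 2 3 2 4 4 3 2
3<4: swap(3,5), lo=4 mid=6 ⇒ 2 3 2 3 4 4 2
2<4: swap(4,6), lo=5 mid=7 ⇒ 2 3 2 3 2 4 4
done. lo=5 hi=6; arr=2 3 2 3 2 4 4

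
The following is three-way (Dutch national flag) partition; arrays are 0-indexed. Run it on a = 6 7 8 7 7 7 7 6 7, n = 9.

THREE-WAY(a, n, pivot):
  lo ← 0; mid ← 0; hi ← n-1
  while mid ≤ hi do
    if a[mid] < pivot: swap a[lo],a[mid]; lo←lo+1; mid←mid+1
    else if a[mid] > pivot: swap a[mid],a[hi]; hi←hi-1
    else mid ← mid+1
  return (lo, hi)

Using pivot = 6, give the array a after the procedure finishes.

6 6 7 7 7 7 8 7 7

lo=0 mid=0 hi=8
6=6: mid=1
7>6: swap(1,8), hi=7 ⇒ 6 7 8 7 7 7 7 6 7
7>6: swap(1,7), hi=6 ⇒ 6 6 8 7 7 7 7 7 7
6=6: mid=2
8>6: swap(2,6), hi=5 ⇒ 6 6 7 7 7 7 8 7 7
7>6: swap(2,5), hi=4 ⇒ 6 6 7 7 7 7 8 7 7
7>6: swap(2,4), hi=3 ⇒ 6 6 7 7 7 7 8 7 7
7>6: swap(2,3), hi=2 ⇒ 6 6 7 7 7 7 8 7 7
7>6: swap(2,2), hi=1 ⇒ 6 6 7 7 7 7 8 7 7
done. lo=0 hi=1; a=6 6 7 7 7 7 8 7 7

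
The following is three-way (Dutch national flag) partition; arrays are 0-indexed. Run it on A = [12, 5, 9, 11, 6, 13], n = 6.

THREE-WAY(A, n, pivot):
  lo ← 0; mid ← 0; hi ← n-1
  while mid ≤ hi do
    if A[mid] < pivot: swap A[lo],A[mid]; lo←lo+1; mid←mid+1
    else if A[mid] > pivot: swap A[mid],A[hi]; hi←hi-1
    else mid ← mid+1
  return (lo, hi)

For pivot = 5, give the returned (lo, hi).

pivot = 5; lo=0, mid=0, hi=5
A[mid]=12>5: swap A[0],A[5]; hi=4 → [13, 5, 9, 11, 6, 12]
A[mid]=13>5: swap A[0],A[4]; hi=3 → [6, 5, 9, 11, 13, 12]
A[mid]=6>5: swap A[0],A[3]; hi=2 → [11, 5, 9, 6, 13, 12]
A[mid]=11>5: swap A[0],A[2]; hi=1 → [9, 5, 11, 6, 13, 12]
A[mid]=9>5: swap A[0],A[1]; hi=0 → [5, 9, 11, 6, 13, 12]
A[mid]=5=5: mid=1
end: lo=0, hi=0; A = [5, 9, 11, 6, 13, 12]

(0, 0)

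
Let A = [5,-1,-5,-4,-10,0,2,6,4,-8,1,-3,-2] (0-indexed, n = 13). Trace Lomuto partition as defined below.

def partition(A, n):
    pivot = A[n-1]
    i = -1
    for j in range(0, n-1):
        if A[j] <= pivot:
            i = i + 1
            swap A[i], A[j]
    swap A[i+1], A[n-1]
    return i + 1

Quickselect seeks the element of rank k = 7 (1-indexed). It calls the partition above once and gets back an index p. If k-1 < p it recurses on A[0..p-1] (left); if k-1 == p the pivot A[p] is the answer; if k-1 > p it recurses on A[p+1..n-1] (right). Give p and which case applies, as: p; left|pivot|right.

5; right

pivot = A[12] = -2; i = -1
j=0: A[0]=5 > -2 → no swap
j=1: A[1]=-1 > -2 → no swap
j=2: A[2]=-5 ≤ -2 → i=0, swap A[0],A[2] → [-5,-1,5,-4,-10,0,2,6,4,-8,1,-3,-2]
j=3: A[3]=-4 ≤ -2 → i=1, swap A[1],A[3] → [-5,-4,5,-1,-10,0,2,6,4,-8,1,-3,-2]
j=4: A[4]=-10 ≤ -2 → i=2, swap A[2],A[4] → [-5,-4,-10,-1,5,0,2,6,4,-8,1,-3,-2]
j=5: A[5]=0 > -2 → no swap
j=6: A[6]=2 > -2 → no swap
j=7: A[7]=6 > -2 → no swap
j=8: A[8]=4 > -2 → no swap
j=9: A[9]=-8 ≤ -2 → i=3, swap A[3],A[9] → [-5,-4,-10,-8,5,0,2,6,4,-1,1,-3,-2]
j=10: A[10]=1 > -2 → no swap
j=11: A[11]=-3 ≤ -2 → i=4, swap A[4],A[11] → [-5,-4,-10,-8,-3,0,2,6,4,-1,1,5,-2]
final swap A[5],A[12] → [-5,-4,-10,-8,-3,-2,2,6,4,-1,1,5,0]; return 5
p = 5; k-1 = 6 > 5 ⇒ right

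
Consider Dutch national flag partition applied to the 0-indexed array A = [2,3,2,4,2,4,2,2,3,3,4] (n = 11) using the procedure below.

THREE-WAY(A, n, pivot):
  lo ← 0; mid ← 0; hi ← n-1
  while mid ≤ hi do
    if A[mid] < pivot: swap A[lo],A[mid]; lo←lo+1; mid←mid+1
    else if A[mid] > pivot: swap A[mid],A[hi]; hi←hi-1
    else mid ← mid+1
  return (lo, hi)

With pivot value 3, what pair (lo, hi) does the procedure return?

pivot = 3; lo=0, mid=0, hi=10
A[mid]=2<3: swap A[0],A[0]; lo=1,mid=1 → [2,3,2,4,2,4,2,2,3,3,4]
A[mid]=3=3: mid=2
A[mid]=2<3: swap A[1],A[2]; lo=2,mid=3 → [2,2,3,4,2,4,2,2,3,3,4]
A[mid]=4>3: swap A[3],A[10]; hi=9 → [2,2,3,4,2,4,2,2,3,3,4]
A[mid]=4>3: swap A[3],A[9]; hi=8 → [2,2,3,3,2,4,2,2,3,4,4]
A[mid]=3=3: mid=4
A[mid]=2<3: swap A[2],A[4]; lo=3,mid=5 → [2,2,2,3,3,4,2,2,3,4,4]
A[mid]=4>3: swap A[5],A[8]; hi=7 → [2,2,2,3,3,3,2,2,4,4,4]
A[mid]=3=3: mid=6
A[mid]=2<3: swap A[3],A[6]; lo=4,mid=7 → [2,2,2,2,3,3,3,2,4,4,4]
A[mid]=2<3: swap A[4],A[7]; lo=5,mid=8 → [2,2,2,2,2,3,3,3,4,4,4]
end: lo=5, hi=7; A = [2,2,2,2,2,3,3,3,4,4,4]

(5, 7)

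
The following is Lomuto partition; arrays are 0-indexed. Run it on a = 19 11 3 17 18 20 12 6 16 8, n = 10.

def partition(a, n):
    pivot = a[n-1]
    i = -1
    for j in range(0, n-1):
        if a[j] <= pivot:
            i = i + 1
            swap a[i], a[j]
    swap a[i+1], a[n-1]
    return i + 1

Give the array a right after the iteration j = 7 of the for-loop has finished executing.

3 6 19 17 18 20 12 11 16 8

pivot = a[9] = 8; i = -1
j=0: a[0]=19 > 8 → no swap
j=1: a[1]=11 > 8 → no swap
j=2: a[2]=3 ≤ 8 → i=0, swap a[0],a[2] → 3 11 19 17 18 20 12 6 16 8
j=3: a[3]=17 > 8 → no swap
j=4: a[4]=18 > 8 → no swap
j=5: a[5]=20 > 8 → no swap
j=6: a[6]=12 > 8 → no swap
j=7: a[7]=6 ≤ 8 → i=1, swap a[1],a[7] → 3 6 19 17 18 20 12 11 16 8
(after j=7) a = 3 6 19 17 18 20 12 11 16 8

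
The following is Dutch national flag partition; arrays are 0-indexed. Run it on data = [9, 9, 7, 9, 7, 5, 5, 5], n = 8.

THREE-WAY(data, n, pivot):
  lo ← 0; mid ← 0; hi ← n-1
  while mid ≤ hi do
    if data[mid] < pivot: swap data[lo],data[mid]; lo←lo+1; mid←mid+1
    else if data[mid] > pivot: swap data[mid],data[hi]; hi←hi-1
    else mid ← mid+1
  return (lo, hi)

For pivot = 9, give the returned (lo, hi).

lo=0 mid=0 hi=7
9=9: mid=1
9=9: mid=2
7<9: swap(0,2), lo=1 mid=3 ⇒ [7, 9, 9, 9, 7, 5, 5, 5]
9=9: mid=4
7<9: swap(1,4), lo=2 mid=5 ⇒ [7, 7, 9, 9, 9, 5, 5, 5]
5<9: swap(2,5), lo=3 mid=6 ⇒ [7, 7, 5, 9, 9, 9, 5, 5]
5<9: swap(3,6), lo=4 mid=7 ⇒ [7, 7, 5, 5, 9, 9, 9, 5]
5<9: swap(4,7), lo=5 mid=8 ⇒ [7, 7, 5, 5, 5, 9, 9, 9]
done. lo=5 hi=7; data=[7, 7, 5, 5, 5, 9, 9, 9]

(5, 7)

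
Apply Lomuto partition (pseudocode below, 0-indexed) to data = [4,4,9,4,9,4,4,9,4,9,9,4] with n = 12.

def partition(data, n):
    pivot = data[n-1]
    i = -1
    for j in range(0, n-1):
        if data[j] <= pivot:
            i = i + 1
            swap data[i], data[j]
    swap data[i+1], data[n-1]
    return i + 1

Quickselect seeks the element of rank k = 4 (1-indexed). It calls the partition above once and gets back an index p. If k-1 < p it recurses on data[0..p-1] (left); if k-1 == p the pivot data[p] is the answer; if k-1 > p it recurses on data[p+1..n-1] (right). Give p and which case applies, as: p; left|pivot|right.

pivot=4, i=-1
j=0: 4≤4, i=0, swap(0,0) ⇒ [4,4,9,4,9,4,4,9,4,9,9,4]
j=1: 4≤4, i=1, swap(1,1) ⇒ [4,4,9,4,9,4,4,9,4,9,9,4]
j=2: 9>4, skip
j=3: 4≤4, i=2, swap(2,3) ⇒ [4,4,4,9,9,4,4,9,4,9,9,4]
j=4: 9>4, skip
j=5: 4≤4, i=3, swap(3,5) ⇒ [4,4,4,4,9,9,4,9,4,9,9,4]
j=6: 4≤4, i=4, swap(4,6) ⇒ [4,4,4,4,4,9,9,9,4,9,9,4]
j=7: 9>4, skip
j=8: 4≤4, i=5, swap(5,8) ⇒ [4,4,4,4,4,4,9,9,9,9,9,4]
j=9: 9>4, skip
j=10: 9>4, skip
swap(6,11) ⇒ [4,4,4,4,4,4,4,9,9,9,9,9]; return 6
p = 6; k-1 = 3 < 6 ⇒ left

6; left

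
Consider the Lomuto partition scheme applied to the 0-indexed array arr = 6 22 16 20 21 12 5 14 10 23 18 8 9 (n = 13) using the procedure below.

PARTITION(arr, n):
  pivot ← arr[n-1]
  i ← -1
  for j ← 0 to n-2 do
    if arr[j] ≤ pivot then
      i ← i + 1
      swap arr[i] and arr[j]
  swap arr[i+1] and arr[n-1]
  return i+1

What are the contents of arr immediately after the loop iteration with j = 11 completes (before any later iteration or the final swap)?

6 5 8 20 21 12 22 14 10 23 18 16 9

pivot = arr[12] = 9; i = -1
j=0: arr[0]=6 ≤ 9 → i=0, swap arr[0],arr[0] (no change) → 6 22 16 20 21 12 5 14 10 23 18 8 9
j=1: arr[1]=22 > 9 → no swap
j=2: arr[2]=16 > 9 → no swap
j=3: arr[3]=20 > 9 → no swap
j=4: arr[4]=21 > 9 → no swap
j=5: arr[5]=12 > 9 → no swap
j=6: arr[6]=5 ≤ 9 → i=1, swap arr[1],arr[6] → 6 5 16 20 21 12 22 14 10 23 18 8 9
j=7: arr[7]=14 > 9 → no swap
j=8: arr[8]=10 > 9 → no swap
j=9: arr[9]=23 > 9 → no swap
j=10: arr[10]=18 > 9 → no swap
j=11: arr[11]=8 ≤ 9 → i=2, swap arr[2],arr[11] → 6 5 8 20 21 12 22 14 10 23 18 16 9
(after j=11) arr = 6 5 8 20 21 12 22 14 10 23 18 16 9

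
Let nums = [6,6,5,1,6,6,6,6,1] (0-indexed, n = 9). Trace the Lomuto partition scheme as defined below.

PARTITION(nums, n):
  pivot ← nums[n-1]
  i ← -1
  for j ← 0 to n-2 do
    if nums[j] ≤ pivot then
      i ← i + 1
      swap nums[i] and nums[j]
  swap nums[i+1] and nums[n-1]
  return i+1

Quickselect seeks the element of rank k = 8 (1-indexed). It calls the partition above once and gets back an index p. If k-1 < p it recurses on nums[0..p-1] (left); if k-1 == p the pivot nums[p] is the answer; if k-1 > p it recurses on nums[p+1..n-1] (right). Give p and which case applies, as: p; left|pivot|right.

pivot = nums[8] = 1; i = -1
j=0: nums[0]=6 > 1 → no swap
j=1: nums[1]=6 > 1 → no swap
j=2: nums[2]=5 > 1 → no swap
j=3: nums[3]=1 ≤ 1 → i=0, swap nums[0],nums[3] → [1,6,5,6,6,6,6,6,1]
j=4: nums[4]=6 > 1 → no swap
j=5: nums[5]=6 > 1 → no swap
j=6: nums[6]=6 > 1 → no swap
j=7: nums[7]=6 > 1 → no swap
final swap nums[1],nums[8] → [1,1,5,6,6,6,6,6,6]; return 1
p = 1; k-1 = 7 > 1 ⇒ right

1; right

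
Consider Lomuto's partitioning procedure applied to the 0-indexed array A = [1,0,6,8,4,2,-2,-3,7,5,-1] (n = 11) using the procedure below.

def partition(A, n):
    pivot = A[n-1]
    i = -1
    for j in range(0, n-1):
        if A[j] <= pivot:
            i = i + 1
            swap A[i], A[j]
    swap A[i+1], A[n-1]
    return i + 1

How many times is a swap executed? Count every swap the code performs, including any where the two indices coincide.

3

pivot=-1, i=-1
j=0: 1>-1, skip
j=1: 0>-1, skip
j=2: 6>-1, skip
j=3: 8>-1, skip
j=4: 4>-1, skip
j=5: 2>-1, skip
j=6: -2≤-1, i=0, swap(0,6) ⇒ [-2,0,6,8,4,2,1,-3,7,5,-1]
j=7: -3≤-1, i=1, swap(1,7) ⇒ [-2,-3,6,8,4,2,1,0,7,5,-1]
j=8: 7>-1, skip
j=9: 5>-1, skip
swap(2,10) ⇒ [-2,-3,-1,8,4,2,1,0,7,5,6]; return 2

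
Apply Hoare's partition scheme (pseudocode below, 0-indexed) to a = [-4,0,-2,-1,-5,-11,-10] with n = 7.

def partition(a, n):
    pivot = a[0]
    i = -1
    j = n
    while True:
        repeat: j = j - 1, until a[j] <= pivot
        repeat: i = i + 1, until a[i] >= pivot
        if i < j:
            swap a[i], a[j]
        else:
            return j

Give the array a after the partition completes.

pivot=-4
j stops at 6 (-10), i stops at 0 (-4); swap ⇒ [-10,0,-2,-1,-5,-11,-4]
j stops at 5 (-11), i stops at 1 (0); swap ⇒ [-10,-11,-2,-1,-5,0,-4]
j stops at 4 (-5), i stops at 2 (-2); swap ⇒ [-10,-11,-5,-1,-2,0,-4]
j stops at 2, i stops at 3; i≥j ⇒ return 2. a=[-10,-11,-5,-1,-2,0,-4]

[-10,-11,-5,-1,-2,0,-4]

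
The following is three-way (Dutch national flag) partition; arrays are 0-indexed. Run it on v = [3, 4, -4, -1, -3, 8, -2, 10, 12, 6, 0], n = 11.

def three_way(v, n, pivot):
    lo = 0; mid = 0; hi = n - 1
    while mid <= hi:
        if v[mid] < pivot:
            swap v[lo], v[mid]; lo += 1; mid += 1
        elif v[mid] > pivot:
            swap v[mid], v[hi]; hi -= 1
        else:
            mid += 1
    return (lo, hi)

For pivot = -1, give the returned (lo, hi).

(3, 3)

pivot = -1; lo=0, mid=0, hi=10
v[mid]=3>-1: swap v[0],v[10]; hi=9 → [0, 4, -4, -1, -3, 8, -2, 10, 12, 6, 3]
v[mid]=0>-1: swap v[0],v[9]; hi=8 → [6, 4, -4, -1, -3, 8, -2, 10, 12, 0, 3]
v[mid]=6>-1: swap v[0],v[8]; hi=7 → [12, 4, -4, -1, -3, 8, -2, 10, 6, 0, 3]
v[mid]=12>-1: swap v[0],v[7]; hi=6 → [10, 4, -4, -1, -3, 8, -2, 12, 6, 0, 3]
v[mid]=10>-1: swap v[0],v[6]; hi=5 → [-2, 4, -4, -1, -3, 8, 10, 12, 6, 0, 3]
v[mid]=-2<-1: swap v[0],v[0]; lo=1,mid=1 → [-2, 4, -4, -1, -3, 8, 10, 12, 6, 0, 3]
v[mid]=4>-1: swap v[1],v[5]; hi=4 → [-2, 8, -4, -1, -3, 4, 10, 12, 6, 0, 3]
v[mid]=8>-1: swap v[1],v[4]; hi=3 → [-2, -3, -4, -1, 8, 4, 10, 12, 6, 0, 3]
v[mid]=-3<-1: swap v[1],v[1]; lo=2,mid=2 → [-2, -3, -4, -1, 8, 4, 10, 12, 6, 0, 3]
v[mid]=-4<-1: swap v[2],v[2]; lo=3,mid=3 → [-2, -3, -4, -1, 8, 4, 10, 12, 6, 0, 3]
v[mid]=-1=-1: mid=4
end: lo=3, hi=3; v = [-2, -3, -4, -1, 8, 4, 10, 12, 6, 0, 3]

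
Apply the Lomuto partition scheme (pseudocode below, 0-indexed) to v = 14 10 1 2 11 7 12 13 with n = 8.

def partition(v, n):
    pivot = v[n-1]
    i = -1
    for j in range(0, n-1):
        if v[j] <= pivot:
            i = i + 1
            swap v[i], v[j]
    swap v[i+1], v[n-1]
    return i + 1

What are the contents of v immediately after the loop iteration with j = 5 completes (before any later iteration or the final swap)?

pivot = v[7] = 13; i = -1
j=0: v[0]=14 > 13 → no swap
j=1: v[1]=10 ≤ 13 → i=0, swap v[0],v[1] → 10 14 1 2 11 7 12 13
j=2: v[2]=1 ≤ 13 → i=1, swap v[1],v[2] → 10 1 14 2 11 7 12 13
j=3: v[3]=2 ≤ 13 → i=2, swap v[2],v[3] → 10 1 2 14 11 7 12 13
j=4: v[4]=11 ≤ 13 → i=3, swap v[3],v[4] → 10 1 2 11 14 7 12 13
j=5: v[5]=7 ≤ 13 → i=4, swap v[4],v[5] → 10 1 2 11 7 14 12 13
(after j=5) v = 10 1 2 11 7 14 12 13

10 1 2 11 7 14 12 13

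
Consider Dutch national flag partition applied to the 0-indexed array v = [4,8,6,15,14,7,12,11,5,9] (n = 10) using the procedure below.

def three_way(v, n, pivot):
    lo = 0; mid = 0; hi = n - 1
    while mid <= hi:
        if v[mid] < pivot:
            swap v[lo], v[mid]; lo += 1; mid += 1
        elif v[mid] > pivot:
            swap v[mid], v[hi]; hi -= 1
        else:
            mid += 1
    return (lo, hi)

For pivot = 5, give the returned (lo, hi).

pivot = 5; lo=0, mid=0, hi=9
v[mid]=4<5: swap v[0],v[0]; lo=1,mid=1 → [4,8,6,15,14,7,12,11,5,9]
v[mid]=8>5: swap v[1],v[9]; hi=8 → [4,9,6,15,14,7,12,11,5,8]
v[mid]=9>5: swap v[1],v[8]; hi=7 → [4,5,6,15,14,7,12,11,9,8]
v[mid]=5=5: mid=2
v[mid]=6>5: swap v[2],v[7]; hi=6 → [4,5,11,15,14,7,12,6,9,8]
v[mid]=11>5: swap v[2],v[6]; hi=5 → [4,5,12,15,14,7,11,6,9,8]
v[mid]=12>5: swap v[2],v[5]; hi=4 → [4,5,7,15,14,12,11,6,9,8]
v[mid]=7>5: swap v[2],v[4]; hi=3 → [4,5,14,15,7,12,11,6,9,8]
v[mid]=14>5: swap v[2],v[3]; hi=2 → [4,5,15,14,7,12,11,6,9,8]
v[mid]=15>5: swap v[2],v[2]; hi=1 → [4,5,15,14,7,12,11,6,9,8]
end: lo=1, hi=1; v = [4,5,15,14,7,12,11,6,9,8]

(1, 1)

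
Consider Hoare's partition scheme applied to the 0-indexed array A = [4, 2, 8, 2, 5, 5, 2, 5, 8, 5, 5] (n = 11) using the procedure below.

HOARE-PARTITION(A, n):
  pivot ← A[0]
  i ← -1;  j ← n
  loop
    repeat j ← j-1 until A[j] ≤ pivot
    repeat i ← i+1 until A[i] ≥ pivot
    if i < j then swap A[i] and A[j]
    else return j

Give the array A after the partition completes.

[2, 2, 2, 8, 5, 5, 4, 5, 8, 5, 5]

pivot=4
j stops at 6 (2), i stops at 0 (4); swap ⇒ [2, 2, 8, 2, 5, 5, 4, 5, 8, 5, 5]
j stops at 3 (2), i stops at 2 (8); swap ⇒ [2, 2, 2, 8, 5, 5, 4, 5, 8, 5, 5]
j stops at 2, i stops at 3; i≥j ⇒ return 2. A=[2, 2, 2, 8, 5, 5, 4, 5, 8, 5, 5]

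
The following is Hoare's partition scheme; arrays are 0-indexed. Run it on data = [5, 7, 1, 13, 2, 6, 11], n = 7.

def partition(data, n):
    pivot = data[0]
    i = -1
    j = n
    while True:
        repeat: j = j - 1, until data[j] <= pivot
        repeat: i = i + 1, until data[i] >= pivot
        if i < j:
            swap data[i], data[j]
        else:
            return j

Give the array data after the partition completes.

[2, 1, 7, 13, 5, 6, 11]

pivot = data[0] = 5; i = -1, j = 7
j→4 (data[4]=2≤5), i→0 (data[0]=5≥5); i<j, swap → [2, 7, 1, 13, 5, 6, 11]
j→2 (data[2]=1≤5), i→1 (data[1]=7≥5); i<j, swap → [2, 1, 7, 13, 5, 6, 11]
j→1, i→2; i≥j, return j=1. data = [2, 1, 7, 13, 5, 6, 11]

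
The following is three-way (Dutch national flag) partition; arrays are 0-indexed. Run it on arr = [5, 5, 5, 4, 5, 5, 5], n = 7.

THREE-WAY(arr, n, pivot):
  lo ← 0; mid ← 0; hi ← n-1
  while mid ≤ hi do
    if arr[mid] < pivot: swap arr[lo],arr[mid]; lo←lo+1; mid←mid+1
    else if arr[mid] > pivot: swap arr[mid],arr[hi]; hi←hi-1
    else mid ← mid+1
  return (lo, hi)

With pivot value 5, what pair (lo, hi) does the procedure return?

lo=0 mid=0 hi=6
5=5: mid=1
5=5: mid=2
5=5: mid=3
4<5: swap(0,3), lo=1 mid=4 ⇒ [4, 5, 5, 5, 5, 5, 5]
5=5: mid=5
5=5: mid=6
5=5: mid=7
done. lo=1 hi=6; arr=[4, 5, 5, 5, 5, 5, 5]

(1, 6)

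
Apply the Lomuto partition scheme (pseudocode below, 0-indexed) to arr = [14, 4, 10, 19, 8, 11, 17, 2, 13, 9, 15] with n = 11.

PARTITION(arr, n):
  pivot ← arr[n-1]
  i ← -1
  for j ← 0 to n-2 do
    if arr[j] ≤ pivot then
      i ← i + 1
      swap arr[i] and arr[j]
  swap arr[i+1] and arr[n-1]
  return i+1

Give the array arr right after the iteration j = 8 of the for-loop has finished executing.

pivot = arr[10] = 15; i = -1
j=0: arr[0]=14 ≤ 15 → i=0, swap arr[0],arr[0] (no change) → [14, 4, 10, 19, 8, 11, 17, 2, 13, 9, 15]
j=1: arr[1]=4 ≤ 15 → i=1, swap arr[1],arr[1] (no change) → [14, 4, 10, 19, 8, 11, 17, 2, 13, 9, 15]
j=2: arr[2]=10 ≤ 15 → i=2, swap arr[2],arr[2] (no change) → [14, 4, 10, 19, 8, 11, 17, 2, 13, 9, 15]
j=3: arr[3]=19 > 15 → no swap
j=4: arr[4]=8 ≤ 15 → i=3, swap arr[3],arr[4] → [14, 4, 10, 8, 19, 11, 17, 2, 13, 9, 15]
j=5: arr[5]=11 ≤ 15 → i=4, swap arr[4],arr[5] → [14, 4, 10, 8, 11, 19, 17, 2, 13, 9, 15]
j=6: arr[6]=17 > 15 → no swap
j=7: arr[7]=2 ≤ 15 → i=5, swap arr[5],arr[7] → [14, 4, 10, 8, 11, 2, 17, 19, 13, 9, 15]
j=8: arr[8]=13 ≤ 15 → i=6, swap arr[6],arr[8] → [14, 4, 10, 8, 11, 2, 13, 19, 17, 9, 15]
(after j=8) arr = [14, 4, 10, 8, 11, 2, 13, 19, 17, 9, 15]

[14, 4, 10, 8, 11, 2, 13, 19, 17, 9, 15]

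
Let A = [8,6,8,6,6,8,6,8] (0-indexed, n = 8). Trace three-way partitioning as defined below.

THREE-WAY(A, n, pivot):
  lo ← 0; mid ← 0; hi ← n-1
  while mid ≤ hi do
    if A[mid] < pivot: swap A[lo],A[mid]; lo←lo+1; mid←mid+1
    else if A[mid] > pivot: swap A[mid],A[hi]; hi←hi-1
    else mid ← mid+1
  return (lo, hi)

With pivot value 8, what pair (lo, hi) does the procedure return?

lo=0 mid=0 hi=7
8=8: mid=1
6<8: swap(0,1), lo=1 mid=2 ⇒ [6,8,8,6,6,8,6,8]
8=8: mid=3
6<8: swap(1,3), lo=2 mid=4 ⇒ [6,6,8,8,6,8,6,8]
6<8: swap(2,4), lo=3 mid=5 ⇒ [6,6,6,8,8,8,6,8]
8=8: mid=6
6<8: swap(3,6), lo=4 mid=7 ⇒ [6,6,6,6,8,8,8,8]
8=8: mid=8
done. lo=4 hi=7; A=[6,6,6,6,8,8,8,8]

(4, 7)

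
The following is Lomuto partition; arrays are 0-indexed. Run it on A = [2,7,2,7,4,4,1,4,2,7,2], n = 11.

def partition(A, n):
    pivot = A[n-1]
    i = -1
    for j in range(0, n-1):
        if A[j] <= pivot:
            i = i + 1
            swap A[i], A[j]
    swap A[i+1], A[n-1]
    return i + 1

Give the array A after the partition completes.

[2,2,1,2,2,4,7,4,7,7,4]

pivot=2, i=-1
j=0: 2≤2, i=0, swap(0,0) ⇒ [2,7,2,7,4,4,1,4,2,7,2]
j=1: 7>2, skip
j=2: 2≤2, i=1, swap(1,2) ⇒ [2,2,7,7,4,4,1,4,2,7,2]
j=3: 7>2, skip
j=4: 4>2, skip
j=5: 4>2, skip
j=6: 1≤2, i=2, swap(2,6) ⇒ [2,2,1,7,4,4,7,4,2,7,2]
j=7: 4>2, skip
j=8: 2≤2, i=3, swap(3,8) ⇒ [2,2,1,2,4,4,7,4,7,7,2]
j=9: 7>2, skip
swap(4,10) ⇒ [2,2,1,2,2,4,7,4,7,7,4]; return 4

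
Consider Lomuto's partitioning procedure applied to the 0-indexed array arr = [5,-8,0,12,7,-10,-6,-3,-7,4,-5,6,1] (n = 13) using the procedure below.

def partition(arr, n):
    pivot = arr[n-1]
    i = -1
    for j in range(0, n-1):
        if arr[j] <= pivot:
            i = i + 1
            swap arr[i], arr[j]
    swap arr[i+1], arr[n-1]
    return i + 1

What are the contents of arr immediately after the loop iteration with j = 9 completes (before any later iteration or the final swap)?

[-8,0,-10,-6,-3,-7,12,7,5,4,-5,6,1]

pivot = arr[12] = 1; i = -1
j=0: arr[0]=5 > 1 → no swap
j=1: arr[1]=-8 ≤ 1 → i=0, swap arr[0],arr[1] → [-8,5,0,12,7,-10,-6,-3,-7,4,-5,6,1]
j=2: arr[2]=0 ≤ 1 → i=1, swap arr[1],arr[2] → [-8,0,5,12,7,-10,-6,-3,-7,4,-5,6,1]
j=3: arr[3]=12 > 1 → no swap
j=4: arr[4]=7 > 1 → no swap
j=5: arr[5]=-10 ≤ 1 → i=2, swap arr[2],arr[5] → [-8,0,-10,12,7,5,-6,-3,-7,4,-5,6,1]
j=6: arr[6]=-6 ≤ 1 → i=3, swap arr[3],arr[6] → [-8,0,-10,-6,7,5,12,-3,-7,4,-5,6,1]
j=7: arr[7]=-3 ≤ 1 → i=4, swap arr[4],arr[7] → [-8,0,-10,-6,-3,5,12,7,-7,4,-5,6,1]
j=8: arr[8]=-7 ≤ 1 → i=5, swap arr[5],arr[8] → [-8,0,-10,-6,-3,-7,12,7,5,4,-5,6,1]
j=9: arr[9]=4 > 1 → no swap
(after j=9) arr = [-8,0,-10,-6,-3,-7,12,7,5,4,-5,6,1]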